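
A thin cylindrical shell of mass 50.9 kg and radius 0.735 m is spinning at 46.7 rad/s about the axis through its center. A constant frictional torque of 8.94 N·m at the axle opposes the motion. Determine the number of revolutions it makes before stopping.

I = MR² = (50.9)(0.735)² = 27.50 kg·m².
The net torque has magnitude 8.94 N·m, opposing ω.
|α| = τ/I = 8.940/27.50 = 0.3251 rad/s² (deceleration).
ω² = ω₀² − 2|α|θ with ω = 0 ⇒ θ = ω₀²/(2|α|) = 3354 rad = 533.8 rev.

≈ 534 revolutions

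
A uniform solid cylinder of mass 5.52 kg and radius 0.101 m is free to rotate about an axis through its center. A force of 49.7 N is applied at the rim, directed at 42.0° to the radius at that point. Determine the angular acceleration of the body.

I = ½MR² = (1/2)(5.52)(0.101)² = 0.02815 kg·m².
Only the tangential component produces torque: τ = F R sinθ = (49.7)(0.101) sin 42.0° = 3.359 N·m.
Newton's second law for rotation, τ = Iα, gives α = τ/I = 3.359/0.02815 = 119.3 rad/s².

α ≈ 119 rad/s²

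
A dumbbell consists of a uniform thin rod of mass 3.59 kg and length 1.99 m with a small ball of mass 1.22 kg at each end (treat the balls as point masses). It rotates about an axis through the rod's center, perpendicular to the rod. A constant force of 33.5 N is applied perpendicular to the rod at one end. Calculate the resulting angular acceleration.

I_rod = (1/12)ML² = (1/12)(3.59)(1.99)² = 1.185 kg·m².
I_balls = 2·m·(L/2)² = 2(1.22)(0.9950)² = 2.416 kg·m².
Total I = 3.600 kg·m².
τ = F·(L/2) = (33.5)(0.995) = 33.33 N·m.
α = τ/I = 33.33/3.600 = 9.258 rad/s².

α ≈ 9.26 rad/s²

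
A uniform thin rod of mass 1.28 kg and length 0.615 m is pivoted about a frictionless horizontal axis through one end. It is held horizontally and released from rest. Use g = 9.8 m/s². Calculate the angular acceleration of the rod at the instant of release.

About the pivot, I = (1/3)ML² = (1/3)(1.28)(0.615)² = 0.1614 kg·m².
The weight acts at the center, a distance L/2 = 0.3075 m from the pivot; τ = Mg(L/2) = 3.857 N·m.
α = τ/I = 3.857/0.1614 = 23.90 rad/s².

α ≈ 23.9 rad/s²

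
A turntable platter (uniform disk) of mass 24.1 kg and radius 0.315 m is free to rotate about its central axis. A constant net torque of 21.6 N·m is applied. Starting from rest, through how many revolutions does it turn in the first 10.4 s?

I = ½MR² = (1/2)(24.1)(0.315)² = 1.196 kg·m².
α = τ/I = 21.6/1.196 = 18.07 rad/s².
θ = ½αt² = ½(18.07)(10.4)² = 977.0 rad.
Revolutions = θ/(2π) = 155.5.

≈ 155 revolutions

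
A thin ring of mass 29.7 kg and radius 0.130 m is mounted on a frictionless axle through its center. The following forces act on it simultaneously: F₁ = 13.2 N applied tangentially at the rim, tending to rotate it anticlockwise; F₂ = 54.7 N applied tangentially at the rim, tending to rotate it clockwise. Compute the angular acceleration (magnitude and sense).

I = MR² = (29.7)(0.130)² = 0.5019 kg·m².
Taking anticlockwise as positive: τ₁ = +(13.2)(0.130) = +1.716 N·m; τ₂ = −(54.7)(0.130) = −7.111 N·m.
Net torque τ = -5.395 N·m.
α = τ/I = -5.395/0.5019 = -10.75 rad/s².

α ≈ 10.7 rad/s², clockwise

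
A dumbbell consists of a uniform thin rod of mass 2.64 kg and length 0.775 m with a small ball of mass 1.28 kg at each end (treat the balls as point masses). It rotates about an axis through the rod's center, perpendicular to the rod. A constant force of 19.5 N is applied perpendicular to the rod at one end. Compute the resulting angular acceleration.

α ≈ 14.6 rad/s²

I_rod = (1/12)ML² = (1/12)(2.64)(0.775)² = 0.1321 kg·m².
I_balls = 2·m·(L/2)² = 2(1.28)(0.3875)² = 0.3844 kg·m².
Total I = 0.5165 kg·m².
τ = F·(L/2) = (19.5)(0.388) = 7.556 N·m.
α = τ/I = 7.556/0.5165 = 14.63 rad/s².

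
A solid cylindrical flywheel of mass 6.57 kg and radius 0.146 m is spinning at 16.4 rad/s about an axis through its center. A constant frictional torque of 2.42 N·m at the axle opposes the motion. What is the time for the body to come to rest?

I = ½MR² = (1/2)(6.57)(0.146)² = 0.07002 kg·m².
The net torque has magnitude 2.42 N·m, opposing ω.
|α| = τ/I = 2.420/0.07002 = 34.56 rad/s² (deceleration).
0 = ω₀ − |α|t ⇒ t = ω₀/|α| = 16.4/34.56 = 0.4745 s.

t ≈ 0.475 s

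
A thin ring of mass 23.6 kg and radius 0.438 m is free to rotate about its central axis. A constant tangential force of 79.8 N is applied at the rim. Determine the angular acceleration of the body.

I = MR² = (23.6)(0.438)² = 4.528 kg·m².
τ = F R = (79.8)(0.438) = 34.95 N·m.
From τ = Iα: α = 34.95/4.528 = 7.720 rad/s².

α ≈ 7.72 rad/s²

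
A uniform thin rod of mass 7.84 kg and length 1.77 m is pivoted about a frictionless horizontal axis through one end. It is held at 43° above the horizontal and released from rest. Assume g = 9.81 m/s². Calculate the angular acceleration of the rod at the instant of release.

About the pivot, I = (1/3)ML² = (1/3)(7.84)(1.77)² = 8.187 kg·m².
The weight acts at the center, a distance L/2 = 0.8850 m from the pivot; τ = Mg(L/2) cos 43° = 49.78 N·m.
α = τ/I = 49.78/8.187 = 6.080 rad/s².

α ≈ 6.08 rad/s²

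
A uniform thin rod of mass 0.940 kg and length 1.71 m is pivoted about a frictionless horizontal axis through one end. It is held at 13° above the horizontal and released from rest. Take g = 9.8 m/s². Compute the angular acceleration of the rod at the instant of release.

α ≈ 8.38 rad/s²

About the pivot, I = (1/3)ML² = (1/3)(0.940)(1.71)² = 0.9162 kg·m².
The weight acts at the center, a distance L/2 = 0.8550 m from the pivot; τ = Mg(L/2) cos 13° = 7.674 N·m.
α = τ/I = 7.674/0.9162 = 8.376 rad/s².
(Equivalently α = (3g/(2L)) cos 13° = 8.376 rad/s².)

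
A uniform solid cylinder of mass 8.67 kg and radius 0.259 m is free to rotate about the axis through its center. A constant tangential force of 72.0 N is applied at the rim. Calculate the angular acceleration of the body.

α ≈ 64.1 rad/s²

I = ½MR² = (1/2)(8.67)(0.259)² = 0.2908 kg·m².
τ = F R = (72.0)(0.259) = 18.65 N·m.
Newton's second law for rotation, τ = Iα, gives α = τ/I = 18.65/0.2908 = 64.13 rad/s².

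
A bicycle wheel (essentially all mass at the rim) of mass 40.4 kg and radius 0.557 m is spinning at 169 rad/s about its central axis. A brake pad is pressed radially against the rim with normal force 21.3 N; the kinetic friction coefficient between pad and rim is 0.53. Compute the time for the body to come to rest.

I = MR² = (40.4)(0.557)² = 12.53 kg·m².
Friction force f = μN = (0.53)(21.3) = 11.29 N at the rim; torque magnitude τ = fR = 6.288 N·m, opposing ω.
|α| = τ/I = 6.288/12.53 = 0.5017 rad/s² (deceleration).
0 = ω₀ − |α|t ⇒ t = ω₀/|α| = 169/0.5017 = 336.9 s.

t ≈ 337 s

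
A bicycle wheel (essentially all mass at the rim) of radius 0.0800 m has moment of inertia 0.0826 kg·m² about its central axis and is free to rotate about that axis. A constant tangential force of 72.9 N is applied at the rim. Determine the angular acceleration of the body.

α ≈ 70.6 rad/s²

τ = F R = (72.9)(0.0800) = 5.832 N·m.
Newton's second law for rotation, τ = Iα, gives α = τ/I = 5.832/0.08260 = 70.61 rad/s².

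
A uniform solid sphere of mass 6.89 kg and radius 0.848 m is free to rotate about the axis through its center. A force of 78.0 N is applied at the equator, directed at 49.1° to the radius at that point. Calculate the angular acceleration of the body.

I = (2/5)MR² = (2/5)(6.89)(0.848)² = 1.982 kg·m².
Only the tangential component produces torque: τ = F R sinθ = (78.0)(0.848) sin 49.1° = 50.00 N·m.
Newton's second law for rotation, τ = Iα, gives α = τ/I = 50.00/1.982 = 25.23 rad/s².

α ≈ 25.2 rad/s²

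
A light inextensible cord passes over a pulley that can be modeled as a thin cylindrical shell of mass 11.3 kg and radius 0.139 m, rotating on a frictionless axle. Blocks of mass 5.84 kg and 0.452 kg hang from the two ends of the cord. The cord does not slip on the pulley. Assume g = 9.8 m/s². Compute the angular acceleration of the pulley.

I = MR² = (11.3)(0.139)² = 0.2183 kg·m².
Heavier block: m₁g − T₁ = m₁a. Lighter block: T₂ − m₂g = m₂a.
Pulley: (T₁ − T₂)R = Iα = I(a/R), so T₁ − T₂ = (I/R²)a = 1·M_p a = 11.30·a.
Adding the three: (m₁ − m₂)g = (m₁ + m₂ + 11.30)a, so a = (5.84 − 0.452)(9.8)/(5.84 + 0.452 + 11.30) = 3.002 m/s².
α = a/R = 3.002/0.139 = 21.59 rad/s².

α ≈ 21.6 rad/s²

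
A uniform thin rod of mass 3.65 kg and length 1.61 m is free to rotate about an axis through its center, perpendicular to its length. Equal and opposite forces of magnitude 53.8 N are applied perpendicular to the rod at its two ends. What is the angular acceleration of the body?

I = (1/12)ML² = (1/12)(3.65)(1.61)² = 0.7884 kg·m².
The couple gives τ = F·(L/2) + F·(L/2) = F L = (53.8)(1.61) = 86.62 N·m.
Newton's second law for rotation, τ = Iα, gives α = τ/I = 86.62/0.7884 = 109.9 rad/s².

α ≈ 110 rad/s²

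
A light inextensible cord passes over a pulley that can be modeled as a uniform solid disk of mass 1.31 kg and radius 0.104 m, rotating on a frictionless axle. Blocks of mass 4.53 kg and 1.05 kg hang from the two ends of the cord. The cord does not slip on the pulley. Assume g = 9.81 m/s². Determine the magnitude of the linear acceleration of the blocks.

a ≈ 5.48 m/s²

I = ½MR² = (1/2)(1.31)(0.104)² = 0.007084 kg·m².
Heavier block: m₁g − T₁ = m₁a. Lighter block: T₂ − m₂g = m₂a.
Pulley: (T₁ − T₂)R = Iα = I(a/R), so T₁ − T₂ = (I/R²)a = (1/2)M_p a = 0.6550·a.
Adding the three: (m₁ − m₂)g = (m₁ + m₂ + 0.6550)a, so a = (4.53 − 1.05)(9.81)/(4.53 + 1.05 + 0.6550) = 5.475 m/s².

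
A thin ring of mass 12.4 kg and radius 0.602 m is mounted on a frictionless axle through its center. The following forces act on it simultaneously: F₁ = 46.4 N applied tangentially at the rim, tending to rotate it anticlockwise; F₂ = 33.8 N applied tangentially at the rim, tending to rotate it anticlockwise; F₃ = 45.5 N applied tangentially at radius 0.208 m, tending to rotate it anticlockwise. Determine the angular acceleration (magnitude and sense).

α ≈ 12.8 rad/s², anticlockwise

I = MR² = (12.4)(0.602)² = 4.494 kg·m².
Taking anticlockwise as positive: τ₁ = +(46.4)(0.602) = +27.93 N·m; τ₂ = +(33.8)(0.602) = +20.35 N·m; τ₃ = +(45.5)(0.208) = +9.464 N·m.
Net torque τ = 57.74 N·m.
α = τ/I = 57.74/4.494 = 12.85 rad/s².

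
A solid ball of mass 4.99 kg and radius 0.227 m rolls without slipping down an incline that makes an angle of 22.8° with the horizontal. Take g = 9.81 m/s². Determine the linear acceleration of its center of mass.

a ≈ 2.72 m/s²

Translation along the incline: Mg sinθ − f = Ma.
Rotation about the center: fR = Iα with I = (2/5)MR². No-slip gives a = αR, so f = (I/R²)a = (2/5)M a.
Substituting: Mg sinθ = (1 + 0.4000)Ma, so a = g sinθ/(1 + 0.4000) = (9.81) sin 22.8° / 1.400 = 2.715 m/s².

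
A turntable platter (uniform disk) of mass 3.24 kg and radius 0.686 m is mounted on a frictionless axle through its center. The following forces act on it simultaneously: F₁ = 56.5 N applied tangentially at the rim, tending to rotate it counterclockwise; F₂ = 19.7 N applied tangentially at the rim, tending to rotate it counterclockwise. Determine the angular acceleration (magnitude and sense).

I = ½MR² = (1/2)(3.24)(0.686)² = 0.7624 kg·m².
Taking counterclockwise as positive: τ₁ = +(56.5)(0.686) = +38.76 N·m; τ₂ = +(19.7)(0.686) = +13.51 N·m.
Net torque τ = 52.27 N·m.
α = τ/I = 52.27/0.7624 = 68.57 rad/s².

α ≈ 68.6 rad/s², counterclockwise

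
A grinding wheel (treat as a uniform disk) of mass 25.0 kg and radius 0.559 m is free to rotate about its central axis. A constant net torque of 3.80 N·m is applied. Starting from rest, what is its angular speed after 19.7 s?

I = ½MR² = (1/2)(25.0)(0.559)² = 3.906 kg·m².
α = τ/I = 3.80/3.906 = 0.9729 rad/s².
ω = ω₀ + αt = 0 + (0.9729)(19.7) = 19.17 rad/s.

ω ≈ 19.2 rad/s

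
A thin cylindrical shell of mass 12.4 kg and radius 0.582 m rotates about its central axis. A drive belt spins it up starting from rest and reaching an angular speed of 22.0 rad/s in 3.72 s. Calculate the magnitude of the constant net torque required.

I = MR² = (12.4)(0.582)² = 4.200 kg·m².
α = Δω/Δt = (22.0 − 0)/3.72 = 5.914 rad/s².
τ = Iα = (4.200)(5.914) = 24.84 N·m.

τ ≈ 24.8 N·m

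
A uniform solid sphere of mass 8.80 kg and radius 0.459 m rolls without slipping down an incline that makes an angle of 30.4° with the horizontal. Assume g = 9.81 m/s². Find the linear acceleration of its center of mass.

a ≈ 3.55 m/s²

Translation along the incline: Mg sinθ − f = Ma.
Rotation about the center: fR = Iα with I = (2/5)MR². No-slip gives a = αR, so f = (I/R²)a = (2/5)M a.
Substituting: Mg sinθ = (1 + 0.4000)Ma, so a = g sinθ/(1 + 0.4000) = (9.81) sin 30.4° / 1.400 = 3.546 m/s².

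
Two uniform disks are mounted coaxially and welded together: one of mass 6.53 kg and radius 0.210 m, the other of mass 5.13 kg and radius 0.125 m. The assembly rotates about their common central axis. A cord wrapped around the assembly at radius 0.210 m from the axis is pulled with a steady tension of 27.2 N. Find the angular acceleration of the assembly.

α ≈ 31.0 rad/s²

I = ½M₁R₁² + ½M₂R₂² = ½(6.53)(0.210)² + ½(5.13)(0.125)² = 0.1841 kg·m².
τ = F r = (27.2)(0.210) = 5.712 N·m.
α = τ/I = 5.712/0.1841 = 31.03 rad/s².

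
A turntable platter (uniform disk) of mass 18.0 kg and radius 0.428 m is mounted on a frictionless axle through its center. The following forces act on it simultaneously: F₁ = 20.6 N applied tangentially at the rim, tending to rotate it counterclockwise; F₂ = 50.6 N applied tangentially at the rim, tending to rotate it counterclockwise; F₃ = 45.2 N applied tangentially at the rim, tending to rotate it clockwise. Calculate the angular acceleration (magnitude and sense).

I = ½MR² = (1/2)(18.0)(0.428)² = 1.649 kg·m².
Taking counterclockwise as positive: τ₁ = +(20.6)(0.428) = +8.817 N·m; τ₂ = +(50.6)(0.428) = +21.66 N·m; τ₃ = −(45.2)(0.428) = −19.35 N·m.
Net torque τ = 11.13 N·m.
α = τ/I = 11.13/1.649 = 6.750 rad/s².

α ≈ 6.75 rad/s², counterclockwise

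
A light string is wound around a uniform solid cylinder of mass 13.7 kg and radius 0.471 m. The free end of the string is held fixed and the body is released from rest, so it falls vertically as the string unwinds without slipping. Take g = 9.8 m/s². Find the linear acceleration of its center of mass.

Translation: Mg − T = Ma. Rotation about the center: TR = Iα with I = ½MR².
With a = αR: T = (I/R²)a = (1/2)M a, so Mg = (1 + 0.5000)Ma.
a = g/(1 + 0.5000) = 9.8/1.500 = 6.533 m/s².

a ≈ 6.53 m/s²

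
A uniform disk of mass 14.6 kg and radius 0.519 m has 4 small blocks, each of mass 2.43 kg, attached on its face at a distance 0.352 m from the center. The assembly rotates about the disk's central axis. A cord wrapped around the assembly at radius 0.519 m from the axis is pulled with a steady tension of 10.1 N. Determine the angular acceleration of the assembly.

α ≈ 1.65 rad/s²

I_disk = ½MR² = ½(14.6)(0.519)² = 1.966 kg·m².
I_blocks = 4·m·r² = 4(2.43)(0.352)² = 1.204 kg·m².
Total I = 3.171 kg·m².
τ = F r = (10.1)(0.519) = 5.242 N·m.
α = τ/I = 5.242/3.171 = 1.653 rad/s².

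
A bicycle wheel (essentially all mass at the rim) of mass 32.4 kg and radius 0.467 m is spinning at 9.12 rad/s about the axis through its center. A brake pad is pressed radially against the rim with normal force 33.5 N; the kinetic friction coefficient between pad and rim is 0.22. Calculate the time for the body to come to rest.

t ≈ 18.7 s

I = MR² = (32.4)(0.467)² = 7.066 kg·m².
Friction force f = μN = (0.22)(33.5) = 7.370 N at the rim; torque magnitude τ = fR = 3.442 N·m, opposing ω.
|α| = τ/I = 3.442/7.066 = 0.4871 rad/s² (deceleration).
0 = ω₀ − |α|t ⇒ t = ω₀/|α| = 9.12/0.4871 = 18.72 s.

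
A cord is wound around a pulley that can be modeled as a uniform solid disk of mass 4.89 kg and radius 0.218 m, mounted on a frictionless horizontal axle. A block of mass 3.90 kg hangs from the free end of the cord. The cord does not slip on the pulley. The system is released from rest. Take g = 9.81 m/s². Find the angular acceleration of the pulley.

α ≈ 27.7 rad/s²

I = ½MR² = (1/2)(4.89)(0.218)² = 0.1162 kg·m².
Block: mg − T = ma. Pulley: TR = Iα. No-slip: a = αR, so T = (I/R²)a = 2.445·a.
Then mg = (m + 2.445)a, so a = (3.90)(9.81)/(3.90 + 2.445) = 6.030 m/s².
α = a/R = 6.030/0.218 = 27.66 rad/s².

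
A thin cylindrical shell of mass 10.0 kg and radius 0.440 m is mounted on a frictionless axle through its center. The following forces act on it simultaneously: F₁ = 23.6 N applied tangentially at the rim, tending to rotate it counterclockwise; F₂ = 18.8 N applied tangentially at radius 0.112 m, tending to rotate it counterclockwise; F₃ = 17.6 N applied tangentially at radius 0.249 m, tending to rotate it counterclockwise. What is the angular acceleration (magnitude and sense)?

I = MR² = (10.0)(0.440)² = 1.936 kg·m².
Taking counterclockwise as positive: τ₁ = +(23.6)(0.440) = +10.38 N·m; τ₂ = +(18.8)(0.112) = +2.106 N·m; τ₃ = +(17.6)(0.249) = +4.382 N·m.
Net torque τ = 16.87 N·m.
α = τ/I = 16.87/1.936 = 8.715 rad/s².

α ≈ 8.71 rad/s², counterclockwise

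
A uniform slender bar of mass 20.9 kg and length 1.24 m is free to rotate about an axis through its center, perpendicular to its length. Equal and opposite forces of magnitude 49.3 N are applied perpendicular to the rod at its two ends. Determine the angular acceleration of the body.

I = (1/12)ML² = (1/12)(20.9)(1.24)² = 2.678 kg·m².
The couple gives τ = F·(L/2) + F·(L/2) = F L = (49.3)(1.24) = 61.13 N·m.
Newton's second law for rotation, τ = Iα, gives α = τ/I = 61.13/2.678 = 22.83 rad/s².

α ≈ 22.8 rad/s²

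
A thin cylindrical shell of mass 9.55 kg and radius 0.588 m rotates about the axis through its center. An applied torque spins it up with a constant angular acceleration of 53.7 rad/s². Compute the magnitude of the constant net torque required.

τ ≈ 177 N·m

I = MR² = (9.55)(0.588)² = 3.302 kg·m².
τ = Iα = (3.302)(53.70) = 177.3 N·m.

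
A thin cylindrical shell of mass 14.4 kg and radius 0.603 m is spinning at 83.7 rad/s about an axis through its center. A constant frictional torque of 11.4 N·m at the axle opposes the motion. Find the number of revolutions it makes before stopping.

≈ 256 revolutions

I = MR² = (14.4)(0.603)² = 5.236 kg·m².
The net torque has magnitude 11.4 N·m, opposing ω.
|α| = τ/I = 11.40/5.236 = 2.177 rad/s² (deceleration).
ω² = ω₀² − 2|α|θ with ω = 0 ⇒ θ = ω₀²/(2|α|) = 1609 rad = 256.1 rev.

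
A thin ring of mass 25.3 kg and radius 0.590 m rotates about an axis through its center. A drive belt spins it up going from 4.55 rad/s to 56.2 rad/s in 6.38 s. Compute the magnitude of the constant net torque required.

τ ≈ 71.3 N·m

I = MR² = (25.3)(0.590)² = 8.807 kg·m².
α = Δω/Δt = (56.2 − 4.55)/6.38 = 8.096 rad/s².
τ = Iα = (8.807)(8.096) = 71.30 N·m.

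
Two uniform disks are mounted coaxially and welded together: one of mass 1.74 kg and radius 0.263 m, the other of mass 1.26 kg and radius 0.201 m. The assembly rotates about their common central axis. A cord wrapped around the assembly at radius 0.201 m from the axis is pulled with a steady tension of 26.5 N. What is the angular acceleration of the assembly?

I = ½M₁R₁² + ½M₂R₂² = ½(1.74)(0.263)² + ½(1.26)(0.201)² = 0.08563 kg·m².
τ = F r = (26.5)(0.201) = 5.327 N·m.
α = τ/I = 5.327/0.08563 = 62.20 rad/s².

α ≈ 62.2 rad/s²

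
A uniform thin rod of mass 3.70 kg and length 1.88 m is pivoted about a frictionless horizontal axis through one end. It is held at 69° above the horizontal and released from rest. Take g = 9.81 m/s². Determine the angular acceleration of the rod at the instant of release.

α ≈ 2.80 rad/s²

About the pivot, I = (1/3)ML² = (1/3)(3.70)(1.88)² = 4.359 kg·m².
The weight acts at the center, a distance L/2 = 0.9400 m from the pivot; τ = Mg(L/2) cos 69° = 12.23 N·m.
α = τ/I = 12.23/4.359 = 2.805 rad/s².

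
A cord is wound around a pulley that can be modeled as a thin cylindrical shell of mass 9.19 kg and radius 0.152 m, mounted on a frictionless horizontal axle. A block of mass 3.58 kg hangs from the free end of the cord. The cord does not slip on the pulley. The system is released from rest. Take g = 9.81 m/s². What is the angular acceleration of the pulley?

α ≈ 18.1 rad/s²

I = MR² = (9.19)(0.152)² = 0.2123 kg·m².
Block: mg − T = ma. Pulley: TR = Iα. No-slip: a = αR, so T = (I/R²)a = 9.190·a.
Then mg = (m + 9.190)a, so a = (3.58)(9.81)/(3.58 + 9.190) = 2.750 m/s².
α = a/R = 2.750/0.152 = 18.09 rad/s².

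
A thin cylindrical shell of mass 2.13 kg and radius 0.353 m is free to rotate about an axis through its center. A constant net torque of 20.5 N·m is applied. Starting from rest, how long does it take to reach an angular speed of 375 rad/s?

I = MR² = (2.13)(0.353)² = 0.2654 kg·m².
α = τ/I = 20.5/0.2654 = 77.24 rad/s².
ω = αt ⇒ t = ω/α = 375/77.24 = 4.855 s.

t ≈ 4.86 s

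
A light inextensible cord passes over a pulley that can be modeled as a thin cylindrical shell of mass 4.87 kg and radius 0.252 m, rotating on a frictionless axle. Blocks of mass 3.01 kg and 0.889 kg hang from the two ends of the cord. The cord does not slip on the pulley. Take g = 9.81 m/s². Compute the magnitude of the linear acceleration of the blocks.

I = MR² = (4.87)(0.252)² = 0.3093 kg·m².
Heavier block: m₁g − T₁ = m₁a. Lighter block: T₂ − m₂g = m₂a.
Pulley: (T₁ − T₂)R = Iα = I(a/R), so T₁ − T₂ = (I/R²)a = 1·M_p a = 4.870·a.
Adding the three: (m₁ − m₂)g = (m₁ + m₂ + 4.870)a, so a = (3.01 − 0.889)(9.81)/(3.01 + 0.889 + 4.870) = 2.373 m/s².

a ≈ 2.37 m/s²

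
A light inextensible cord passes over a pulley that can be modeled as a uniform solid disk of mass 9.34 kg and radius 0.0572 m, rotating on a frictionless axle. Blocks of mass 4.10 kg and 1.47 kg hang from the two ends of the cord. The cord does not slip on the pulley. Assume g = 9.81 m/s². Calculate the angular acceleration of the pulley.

α ≈ 44.0 rad/s²

I = ½MR² = (1/2)(9.34)(0.0572)² = 0.01528 kg·m².
Heavier block: m₁g − T₁ = m₁a. Lighter block: T₂ − m₂g = m₂a.
Pulley: (T₁ − T₂)R = Iα = I(a/R), so T₁ − T₂ = (I/R²)a = (1/2)M_p a = 4.670·a.
Adding the three: (m₁ − m₂)g = (m₁ + m₂ + 4.670)a, so a = (4.10 − 1.47)(9.81)/(4.10 + 1.47 + 4.670) = 2.520 m/s².
α = a/R = 2.520/0.0572 = 44.05 rad/s².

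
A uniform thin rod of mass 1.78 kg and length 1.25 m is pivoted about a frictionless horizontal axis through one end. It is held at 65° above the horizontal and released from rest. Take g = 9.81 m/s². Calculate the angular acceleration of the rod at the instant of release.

About the pivot, I = (1/3)ML² = (1/3)(1.78)(1.25)² = 0.9271 kg·m².
The weight acts at the center, a distance L/2 = 0.6250 m from the pivot; τ = Mg(L/2) cos 65° = 4.612 N·m.
α = τ/I = 4.612/0.9271 = 4.975 rad/s².
(Equivalently α = (3g/(2L)) cos 65° = 4.975 rad/s².)

α ≈ 4.98 rad/s²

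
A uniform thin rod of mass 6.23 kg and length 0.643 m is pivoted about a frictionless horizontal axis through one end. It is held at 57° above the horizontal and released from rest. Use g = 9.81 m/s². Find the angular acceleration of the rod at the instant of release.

About the pivot, I = (1/3)ML² = (1/3)(6.23)(0.643)² = 0.8586 kg·m².
The weight acts at the center, a distance L/2 = 0.3215 m from the pivot; τ = Mg(L/2) cos 57° = 10.70 N·m.
α = τ/I = 10.70/0.8586 = 12.46 rad/s².
(Equivalently α = (3g/(2L)) cos 57° = 12.46 rad/s².)

α ≈ 12.5 rad/s²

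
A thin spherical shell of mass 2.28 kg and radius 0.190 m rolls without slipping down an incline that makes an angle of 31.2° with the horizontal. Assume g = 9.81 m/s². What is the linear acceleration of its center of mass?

Translation along the incline: Mg sinθ − f = Ma.
Rotation about the center: fR = Iα with I = (2/3)MR². No-slip gives a = αR, so f = (I/R²)a = (2/3)M a.
Substituting: Mg sinθ = (1 + 0.6667)Ma, so a = g sinθ/(1 + 0.6667) = (9.81) sin 31.2° / 1.667 = 3.049 m/s².

a ≈ 3.05 m/s²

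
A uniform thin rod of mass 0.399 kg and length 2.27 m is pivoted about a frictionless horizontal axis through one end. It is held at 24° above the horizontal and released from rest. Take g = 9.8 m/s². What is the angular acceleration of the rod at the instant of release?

About the pivot, I = (1/3)ML² = (1/3)(0.399)(2.27)² = 0.6853 kg·m².
The weight acts at the center, a distance L/2 = 1.135 m from the pivot; τ = Mg(L/2) cos 24° = 4.054 N·m.
α = τ/I = 4.054/0.6853 = 5.916 rad/s².

α ≈ 5.92 rad/s²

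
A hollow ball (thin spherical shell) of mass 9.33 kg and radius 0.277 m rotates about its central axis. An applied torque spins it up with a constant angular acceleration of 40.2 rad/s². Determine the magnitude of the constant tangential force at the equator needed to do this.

I = (2/3)MR² = (2/3)(9.33)(0.277)² = 0.4773 kg·m².
The required torque is τ = Iα = (0.4773)(40.20) = 19.19 N·m.
A tangential force at the equator gives τ = FR, so F = τ/R = 19.19/0.277 = 69.26 N.

F ≈ 69.3 N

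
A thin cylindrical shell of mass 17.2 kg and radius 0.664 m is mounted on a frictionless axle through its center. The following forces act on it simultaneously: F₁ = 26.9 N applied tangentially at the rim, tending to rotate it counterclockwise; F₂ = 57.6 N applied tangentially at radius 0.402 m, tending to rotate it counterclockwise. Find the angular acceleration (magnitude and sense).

I = MR² = (17.2)(0.664)² = 7.583 kg·m².
Taking counterclockwise as positive: τ₁ = +(26.9)(0.664) = +17.86 N·m; τ₂ = +(57.6)(0.402) = +23.16 N·m.
Net torque τ = 41.02 N·m.
α = τ/I = 41.02/7.583 = 5.409 rad/s².

α ≈ 5.41 rad/s², counterclockwise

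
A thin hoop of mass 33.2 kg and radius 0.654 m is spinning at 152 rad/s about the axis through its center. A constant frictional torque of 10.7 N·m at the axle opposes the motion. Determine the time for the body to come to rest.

I = MR² = (33.2)(0.654)² = 14.20 kg·m².
The net torque has magnitude 10.7 N·m, opposing ω.
|α| = τ/I = 10.70/14.20 = 0.7535 rad/s² (deceleration).
0 = ω₀ − |α|t ⇒ t = ω₀/|α| = 152/0.7535 = 201.7 s.

t ≈ 202 s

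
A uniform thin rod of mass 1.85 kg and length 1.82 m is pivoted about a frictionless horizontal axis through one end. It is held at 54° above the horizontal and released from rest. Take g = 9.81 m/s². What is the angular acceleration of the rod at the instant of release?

About the pivot, I = (1/3)ML² = (1/3)(1.85)(1.82)² = 2.043 kg·m².
The weight acts at the center, a distance L/2 = 0.9100 m from the pivot; τ = Mg(L/2) cos 54° = 9.707 N·m.
α = τ/I = 9.707/2.043 = 4.752 rad/s².
(Equivalently α = (3g/(2L)) cos 54° = 4.752 rad/s².)

α ≈ 4.75 rad/s²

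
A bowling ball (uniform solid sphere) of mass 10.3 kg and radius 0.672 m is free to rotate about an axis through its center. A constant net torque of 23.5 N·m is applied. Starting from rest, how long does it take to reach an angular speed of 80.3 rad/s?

t ≈ 6.36 s

I = (2/5)MR² = (2/5)(10.3)(0.672)² = 1.861 kg·m².
α = τ/I = 23.5/1.861 = 12.63 rad/s².
ω = αt ⇒ t = ω/α = 80.3/12.63 = 6.357 s.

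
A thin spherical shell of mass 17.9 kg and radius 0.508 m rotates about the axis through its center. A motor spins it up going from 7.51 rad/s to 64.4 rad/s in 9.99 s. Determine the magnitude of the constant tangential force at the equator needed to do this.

I = (2/3)MR² = (2/3)(17.9)(0.508)² = 3.080 kg·m².
α = Δω/Δt = (64.4 − 7.51)/9.99 = 5.695 rad/s².
The required torque is τ = Iα = (3.080)(5.695) = 17.54 N·m.
A tangential force at the equator gives τ = FR, so F = τ/R = 17.54/0.508 = 34.52 N.

F ≈ 34.5 N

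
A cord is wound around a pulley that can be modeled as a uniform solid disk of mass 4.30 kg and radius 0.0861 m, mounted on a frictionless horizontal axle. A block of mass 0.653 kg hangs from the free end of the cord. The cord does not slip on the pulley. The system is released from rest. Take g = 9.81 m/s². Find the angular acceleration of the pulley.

I = ½MR² = (1/2)(4.30)(0.0861)² = 0.01594 kg·m².
Block: mg − T = ma. Pulley: TR = Iα. No-slip: a = αR, so T = (I/R²)a = 2.150·a.
Then mg = (m + 2.150)a, so a = (0.653)(9.81)/(0.653 + 2.150) = 2.285 m/s².
α = a/R = 2.285/0.0861 = 26.54 rad/s².

α ≈ 26.5 rad/s²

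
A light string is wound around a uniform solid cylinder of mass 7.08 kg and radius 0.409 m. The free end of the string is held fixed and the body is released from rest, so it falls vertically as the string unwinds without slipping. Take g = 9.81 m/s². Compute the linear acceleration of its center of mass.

a ≈ 6.54 m/s²

Translation: Mg − T = Ma. Rotation about the center: TR = Iα with I = ½MR².
With a = αR: T = (I/R²)a = (1/2)M a, so Mg = (1 + 0.5000)Ma.
a = g/(1 + 0.5000) = 9.81/1.500 = 6.540 m/s².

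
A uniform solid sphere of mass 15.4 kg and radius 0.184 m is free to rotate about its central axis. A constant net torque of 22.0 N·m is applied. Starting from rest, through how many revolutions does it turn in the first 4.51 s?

I = (2/5)MR² = (2/5)(15.4)(0.184)² = 0.2086 kg·m².
α = τ/I = 22.0/0.2086 = 105.5 rad/s².
θ = ½αt² = ½(105.5)(4.51)² = 1073 rad.
Revolutions = θ/(2π) = 170.7.

≈ 171 revolutions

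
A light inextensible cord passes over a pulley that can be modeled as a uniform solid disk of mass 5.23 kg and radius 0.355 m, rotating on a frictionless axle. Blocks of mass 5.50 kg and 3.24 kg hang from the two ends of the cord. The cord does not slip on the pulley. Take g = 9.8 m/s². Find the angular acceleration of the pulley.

α ≈ 5.49 rad/s²

I = ½MR² = (1/2)(5.23)(0.355)² = 0.3296 kg·m².
Heavier block: m₁g − T₁ = m₁a. Lighter block: T₂ − m₂g = m₂a.
Pulley: (T₁ − T₂)R = Iα = I(a/R), so T₁ − T₂ = (I/R²)a = (1/2)M_p a = 2.615·a.
Adding the three: (m₁ − m₂)g = (m₁ + m₂ + 2.615)a, so a = (5.50 − 3.24)(9.8)/(5.50 + 3.24 + 2.615) = 1.951 m/s².
α = a/R = 1.951/0.355 = 5.494 rad/s².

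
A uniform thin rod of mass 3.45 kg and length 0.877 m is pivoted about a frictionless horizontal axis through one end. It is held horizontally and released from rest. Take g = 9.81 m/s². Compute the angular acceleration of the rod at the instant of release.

α ≈ 16.8 rad/s²

About the pivot, I = (1/3)ML² = (1/3)(3.45)(0.877)² = 0.8845 kg·m².
The weight acts at the center, a distance L/2 = 0.4385 m from the pivot; τ = Mg(L/2) = 14.84 N·m.
α = τ/I = 14.84/0.8845 = 16.78 rad/s².
(Equivalently α = (3g/(2L)) = 16.78 rad/s².)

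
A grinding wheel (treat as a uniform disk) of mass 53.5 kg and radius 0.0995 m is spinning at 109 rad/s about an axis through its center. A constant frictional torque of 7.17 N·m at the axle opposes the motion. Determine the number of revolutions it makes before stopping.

I = ½MR² = (1/2)(53.5)(0.0995)² = 0.2648 kg·m².
The net torque has magnitude 7.17 N·m, opposing ω.
|α| = τ/I = 7.170/0.2648 = 27.07 rad/s² (deceleration).
ω² = ω₀² − 2|α|θ with ω = 0 ⇒ θ = ω₀²/(2|α|) = 219.4 rad = 34.92 rev.

≈ 34.9 revolutions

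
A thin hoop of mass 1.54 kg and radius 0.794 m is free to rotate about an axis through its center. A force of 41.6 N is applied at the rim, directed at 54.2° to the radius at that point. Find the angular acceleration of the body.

I = MR² = (1.54)(0.794)² = 0.9709 kg·m².
Only the tangential component produces torque: τ = F R sinθ = (41.6)(0.794) sin 54.2° = 26.79 N·m.
Newton's second law for rotation, τ = Iα, gives α = τ/I = 26.79/0.9709 = 27.59 rad/s².

α ≈ 27.6 rad/s²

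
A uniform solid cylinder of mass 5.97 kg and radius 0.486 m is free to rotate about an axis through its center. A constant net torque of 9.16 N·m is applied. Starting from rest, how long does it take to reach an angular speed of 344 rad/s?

t ≈ 26.5 s

I = ½MR² = (1/2)(5.97)(0.486)² = 0.7050 kg·m².
α = τ/I = 9.16/0.7050 = 12.99 rad/s².
ω = αt ⇒ t = ω/α = 344/12.99 = 26.48 s.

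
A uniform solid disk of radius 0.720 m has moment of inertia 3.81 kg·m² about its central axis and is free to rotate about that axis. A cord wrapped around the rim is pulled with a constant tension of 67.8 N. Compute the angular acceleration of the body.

α ≈ 12.8 rad/s²

τ = F R = (67.8)(0.720) = 48.82 N·m.
Newton's second law for rotation, τ = Iα, gives α = τ/I = 48.82/3.810 = 12.81 rad/s².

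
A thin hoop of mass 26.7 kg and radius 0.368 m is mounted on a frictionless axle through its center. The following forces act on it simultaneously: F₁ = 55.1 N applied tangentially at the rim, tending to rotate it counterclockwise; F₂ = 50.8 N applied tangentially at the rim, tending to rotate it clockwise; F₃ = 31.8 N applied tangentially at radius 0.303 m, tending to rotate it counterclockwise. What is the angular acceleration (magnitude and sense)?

I = MR² = (26.7)(0.368)² = 3.616 kg·m².
Taking counterclockwise as positive: τ₁ = +(55.1)(0.368) = +20.28 N·m; τ₂ = −(50.8)(0.368) = −18.69 N·m; τ₃ = +(31.8)(0.303) = +9.635 N·m.
Net torque τ = 11.22 N·m.
α = τ/I = 11.22/3.616 = 3.102 rad/s².

α ≈ 3.10 rad/s², counterclockwise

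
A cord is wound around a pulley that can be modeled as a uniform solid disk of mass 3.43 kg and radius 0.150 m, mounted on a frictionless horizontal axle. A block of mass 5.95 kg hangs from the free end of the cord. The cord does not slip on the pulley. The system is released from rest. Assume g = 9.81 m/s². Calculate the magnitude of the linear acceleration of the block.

I = ½MR² = (1/2)(3.43)(0.150)² = 0.03859 kg·m².
Block: mg − T = ma. Pulley: TR = Iα. No-slip: a = αR, so T = (I/R²)a = 1.715·a.
Then mg = (m + 1.715)a, so a = (5.95)(9.81)/(5.95 + 1.715) = 7.615 m/s².

a ≈ 7.62 m/s²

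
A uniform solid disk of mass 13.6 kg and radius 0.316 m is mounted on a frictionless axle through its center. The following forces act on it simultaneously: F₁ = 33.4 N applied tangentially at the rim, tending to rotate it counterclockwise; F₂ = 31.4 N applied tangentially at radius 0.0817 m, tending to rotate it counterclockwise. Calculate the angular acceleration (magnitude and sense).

I = ½MR² = (1/2)(13.6)(0.316)² = 0.6790 kg·m².
Taking counterclockwise as positive: τ₁ = +(33.4)(0.316) = +10.55 N·m; τ₂ = +(31.4)(0.0817) = +2.565 N·m.
Net torque τ = 13.12 N·m.
α = τ/I = 13.12/0.6790 = 19.32 rad/s².

α ≈ 19.3 rad/s², counterclockwise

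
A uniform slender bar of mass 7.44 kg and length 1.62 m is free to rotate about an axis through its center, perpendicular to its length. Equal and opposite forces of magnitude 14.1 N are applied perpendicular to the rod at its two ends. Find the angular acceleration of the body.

α ≈ 14.0 rad/s²

I = (1/12)ML² = (1/12)(7.44)(1.62)² = 1.627 kg·m².
The couple gives τ = F·(L/2) + F·(L/2) = F L = (14.1)(1.62) = 22.84 N·m.
Newton's second law for rotation, τ = Iα, gives α = τ/I = 22.84/1.627 = 14.04 rad/s².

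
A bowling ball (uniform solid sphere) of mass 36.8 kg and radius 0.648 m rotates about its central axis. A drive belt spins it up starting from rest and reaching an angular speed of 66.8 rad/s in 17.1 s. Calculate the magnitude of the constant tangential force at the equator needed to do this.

F ≈ 37.3 N

I = (2/5)MR² = (2/5)(36.8)(0.648)² = 6.181 kg·m².
α = Δω/Δt = (66.8 − 0)/17.1 = 3.906 rad/s².
The required torque is τ = Iα = (6.181)(3.906) = 24.15 N·m.
A tangential force at the equator gives τ = FR, so F = τ/R = 24.15/0.648 = 37.26 N.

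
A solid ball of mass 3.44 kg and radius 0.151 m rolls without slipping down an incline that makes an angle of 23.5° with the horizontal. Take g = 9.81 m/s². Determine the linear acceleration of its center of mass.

Translation along the incline: Mg sinθ − f = Ma.
Rotation about the center: fR = Iα with I = (2/5)MR². No-slip gives a = αR, so f = (I/R²)a = (2/5)M a.
Substituting: Mg sinθ = (1 + 0.4000)Ma, so a = g sinθ/(1 + 0.4000) = (9.81) sin 23.5° / 1.400 = 2.794 m/s².

a ≈ 2.79 m/s²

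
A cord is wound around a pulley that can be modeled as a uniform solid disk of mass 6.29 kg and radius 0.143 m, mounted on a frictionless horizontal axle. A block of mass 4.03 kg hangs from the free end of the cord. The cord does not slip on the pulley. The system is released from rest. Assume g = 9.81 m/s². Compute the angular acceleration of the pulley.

α ≈ 38.5 rad/s²

I = ½MR² = (1/2)(6.29)(0.143)² = 0.06431 kg·m².
Block: mg − T = ma. Pulley: TR = Iα. No-slip: a = αR, so T = (I/R²)a = 3.145·a.
Then mg = (m + 3.145)a, so a = (4.03)(9.81)/(4.03 + 3.145) = 5.510 m/s².
α = a/R = 5.510/0.143 = 38.53 rad/s².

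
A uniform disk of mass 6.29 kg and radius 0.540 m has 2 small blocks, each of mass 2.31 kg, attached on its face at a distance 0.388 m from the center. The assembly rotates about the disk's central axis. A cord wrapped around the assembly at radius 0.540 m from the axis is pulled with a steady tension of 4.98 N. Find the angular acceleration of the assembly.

I_disk = ½MR² = ½(6.29)(0.540)² = 0.9171 kg·m².
I_blocks = 2·m·r² = 2(2.31)(0.388)² = 0.6955 kg·m².
Total I = 1.613 kg·m².
τ = F r = (4.98)(0.540) = 2.689 N·m.
α = τ/I = 2.689/1.613 = 1.668 rad/s².

α ≈ 1.67 rad/s²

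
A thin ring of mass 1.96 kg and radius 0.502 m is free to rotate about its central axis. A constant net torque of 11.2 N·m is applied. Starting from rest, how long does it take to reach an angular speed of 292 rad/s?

t ≈ 12.9 s

I = MR² = (1.96)(0.502)² = 0.4939 kg·m².
α = τ/I = 11.2/0.4939 = 22.68 rad/s².
ω = αt ⇒ t = ω/α = 292/22.68 = 12.88 s.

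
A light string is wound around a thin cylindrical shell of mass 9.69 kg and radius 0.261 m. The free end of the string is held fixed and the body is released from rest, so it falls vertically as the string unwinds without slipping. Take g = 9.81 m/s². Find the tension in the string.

T ≈ 47.5 N

Translation: Mg − T = Ma. Rotation about the center: TR = Iα with I = MR².
With a = αR: T = (I/R²)a = M a, so Mg = (1 + 1.000)Ma.
a = g/(1 + 1.000) = 9.81/2.000 = 4.905 m/s².
T = 1.000·M·a = (1.000)(9.69)(4.905) = 47.53 N.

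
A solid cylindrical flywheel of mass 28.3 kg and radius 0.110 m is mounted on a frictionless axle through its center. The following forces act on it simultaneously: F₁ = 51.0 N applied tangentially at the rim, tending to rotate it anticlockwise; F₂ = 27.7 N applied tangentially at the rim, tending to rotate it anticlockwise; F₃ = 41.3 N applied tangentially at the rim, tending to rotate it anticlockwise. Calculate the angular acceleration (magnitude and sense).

I = ½MR² = (1/2)(28.3)(0.110)² = 0.1712 kg·m².
Taking anticlockwise as positive: τ₁ = +(51.0)(0.110) = +5.610 N·m; τ₂ = +(27.7)(0.110) = +3.047 N·m; τ₃ = +(41.3)(0.110) = +4.543 N·m.
Net torque τ = 13.20 N·m.
α = τ/I = 13.20/0.1712 = 77.10 rad/s².

α ≈ 77.1 rad/s², anticlockwise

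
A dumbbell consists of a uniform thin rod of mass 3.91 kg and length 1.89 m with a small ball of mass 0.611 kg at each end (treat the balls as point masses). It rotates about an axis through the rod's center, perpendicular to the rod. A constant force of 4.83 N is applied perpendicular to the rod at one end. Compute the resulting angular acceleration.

I_rod = (1/12)ML² = (1/12)(3.91)(1.89)² = 1.164 kg·m².
I_balls = 2·m·(L/2)² = 2(0.611)(0.9450)² = 1.091 kg·m².
Total I = 2.255 kg·m².
τ = F·(L/2) = (4.83)(0.945) = 4.564 N·m.
α = τ/I = 4.564/2.255 = 2.024 rad/s².

α ≈ 2.02 rad/s²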